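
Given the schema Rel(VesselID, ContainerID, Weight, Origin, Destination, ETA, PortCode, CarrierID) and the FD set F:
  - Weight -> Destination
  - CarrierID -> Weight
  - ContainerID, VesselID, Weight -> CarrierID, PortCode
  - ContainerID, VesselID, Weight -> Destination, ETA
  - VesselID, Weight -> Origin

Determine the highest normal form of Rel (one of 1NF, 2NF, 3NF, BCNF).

Candidate keys: {CarrierID, ContainerID, VesselID}, {ContainerID, VesselID, Weight}. Prime attributes: {CarrierID, ContainerID, VesselID, Weight}.
For Weight -> Destination we have {Weight}⁺ = {Destination, Weight}; {Weight} is not a superkey, so BCNF fails.
Weight -> Destination determines the non-prime attribute {Destination} from a non-superkey — 3NF is violated.
{CarrierID} is a proper subset of the key {CarrierID, ContainerID, VesselID}, and {CarrierID}⁺ contains the non-prime attribute {Destination} — a partial dependency, so 2NF is violated.

1NF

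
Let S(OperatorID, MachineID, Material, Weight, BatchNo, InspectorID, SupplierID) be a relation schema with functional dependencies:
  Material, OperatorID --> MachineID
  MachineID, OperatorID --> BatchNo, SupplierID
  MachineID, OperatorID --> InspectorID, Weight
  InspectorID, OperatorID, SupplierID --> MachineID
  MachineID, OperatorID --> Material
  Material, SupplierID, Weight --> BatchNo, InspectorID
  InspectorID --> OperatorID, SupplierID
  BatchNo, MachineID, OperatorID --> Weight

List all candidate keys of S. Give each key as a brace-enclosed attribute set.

{InspectorID}⁺ = {BatchNo, InspectorID, MachineID, Material, OperatorID, SupplierID, Weight} — all of the relation — so {InspectorID} is a candidate key.
{MachineID, OperatorID}⁺ = {BatchNo, InspectorID, MachineID, Material, OperatorID, SupplierID, Weight} — all of the relation — so {MachineID, OperatorID} is a candidate key.
{Material, OperatorID}⁺ = {BatchNo, InspectorID, MachineID, Material, OperatorID, SupplierID, Weight} — all of the relation — so {Material, OperatorID} is a candidate key.
{Material, SupplierID, Weight}⁺ = {BatchNo, InspectorID, MachineID, Material, OperatorID, SupplierID, Weight} — all of the relation — so {Material, SupplierID, Weight} is a candidate key.
Any other superkey properly contains one of these, so there are no further candidate keys.

{InspectorID}, {MachineID, OperatorID}, {Material, OperatorID}, {Material, SupplierID, Weight}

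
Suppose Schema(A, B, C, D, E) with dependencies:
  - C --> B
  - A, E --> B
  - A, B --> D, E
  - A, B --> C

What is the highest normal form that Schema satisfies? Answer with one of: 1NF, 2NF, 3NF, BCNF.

3NF

Candidate keys: {A, B}, {A, C}, {A, E}. Prime attributes: {A, B, C, E}.
For C --> B we have {C}⁺ = {B, C}; {C} is not a superkey, so BCNF fails.
Since {B} ⊆ prime attributes and every other non-superkey FD also has a prime right side, the schema is in 3NF.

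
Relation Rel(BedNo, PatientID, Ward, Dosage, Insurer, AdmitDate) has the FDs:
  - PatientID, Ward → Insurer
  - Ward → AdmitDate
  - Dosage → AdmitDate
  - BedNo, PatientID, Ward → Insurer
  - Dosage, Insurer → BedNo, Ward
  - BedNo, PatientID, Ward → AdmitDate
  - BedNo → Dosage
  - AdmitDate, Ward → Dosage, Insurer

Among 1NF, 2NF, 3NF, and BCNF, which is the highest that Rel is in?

1NF

Candidate keys: {BedNo, Insurer, PatientID}, {Dosage, Insurer, PatientID}, {PatientID, Ward}. Prime attributes: {BedNo, Dosage, Insurer, PatientID, Ward}.
Ward → AdmitDate: {Ward}⁺ = {AdmitDate, BedNo, Dosage, Insurer, Ward}, which is not all of the attributes, so the left side is not a superkey — BCNF is violated.
Because {AdmitDate} is non-prime and the left side of Ward → AdmitDate is not a superkey, the relation is not in 3NF.
The proper key subset {Ward} of {PatientID, Ward} determines non-prime {AdmitDate}, so the relation is not even in 2NF.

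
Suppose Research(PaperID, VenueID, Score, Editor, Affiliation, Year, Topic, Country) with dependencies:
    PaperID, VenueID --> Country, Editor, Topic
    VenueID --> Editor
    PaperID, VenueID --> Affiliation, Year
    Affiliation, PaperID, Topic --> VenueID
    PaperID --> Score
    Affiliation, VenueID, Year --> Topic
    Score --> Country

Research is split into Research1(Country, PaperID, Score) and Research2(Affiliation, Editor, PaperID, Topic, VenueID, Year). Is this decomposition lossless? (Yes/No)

Yes

Research1 ∩ Research2 = {PaperID}; its closure under F is {Country, PaperID, Score}.
Since Research1 ⊆ {Country, PaperID, Score}, the intersection is a superkey of Research1; the decomposition is lossless.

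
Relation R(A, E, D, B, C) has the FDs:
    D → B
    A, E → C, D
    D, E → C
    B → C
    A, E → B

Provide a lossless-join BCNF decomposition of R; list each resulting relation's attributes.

{A, D, E}; {B, C}; {B, D}

Candidate key of the original relation: {A, E}.
In {A, B, C, D, E}, {D} is not a superkey ({D}⁺ restricted to this set is {B, C, D}), so split on D → B, C into {B, C, D} and {A, D, E}.
In {B, C, D}, {B} is not a superkey ({B}⁺ restricted to this set is {B, C}), so split on B → C into {B, C} and {B, D}.
{B, C} has no BCNF violation.
{B, D} has no BCNF violation.
{A, D, E} has no BCNF violation.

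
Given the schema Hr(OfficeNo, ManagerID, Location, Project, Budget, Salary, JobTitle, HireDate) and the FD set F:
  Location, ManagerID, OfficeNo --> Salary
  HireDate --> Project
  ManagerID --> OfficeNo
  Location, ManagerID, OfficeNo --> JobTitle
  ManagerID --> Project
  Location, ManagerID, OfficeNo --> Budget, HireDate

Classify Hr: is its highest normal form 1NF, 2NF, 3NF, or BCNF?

1NF

Candidate key: {Location, ManagerID}. Prime attributes: {Location, ManagerID}.
HireDate --> Project: {HireDate}⁺ = {HireDate, Project}, which is not all of the attributes, so the left side is not a superkey — BCNF is violated.
HireDate --> Project has non-prime {Project} on the right and a non-superkey on the left, so 3NF fails.
{ManagerID} is a proper subset of the key {Location, ManagerID}, and {ManagerID}⁺ contains the non-prime attributes {OfficeNo, Project} — a partial dependency, so 2NF is violated.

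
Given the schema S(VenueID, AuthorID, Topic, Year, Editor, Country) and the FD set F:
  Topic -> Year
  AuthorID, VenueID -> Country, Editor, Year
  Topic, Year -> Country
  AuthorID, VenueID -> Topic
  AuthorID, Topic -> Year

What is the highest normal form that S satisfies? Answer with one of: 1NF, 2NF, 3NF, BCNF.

2NF

Candidate key: {AuthorID, VenueID}. Prime attributes: {AuthorID, VenueID}.
Topic -> Year breaks BCNF: {Topic}⁺ = {Country, Topic, Year}, so {Topic} is not a superkey.
Topic -> Year determines the non-prime attribute {Year} from a non-superkey — 3NF is violated.
Checking every proper subset of each key, none determines a non-prime attribute — 2NF is satisfied.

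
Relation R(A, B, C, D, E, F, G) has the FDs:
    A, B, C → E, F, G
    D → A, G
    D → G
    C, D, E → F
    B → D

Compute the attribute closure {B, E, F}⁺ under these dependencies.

Start with {B, E, F}.
B → D applies; add {D} → now {B, D, E, F}.
D → A, G applies; add {A, G} → now {A, B, D, E, F, G}.
No further FD applies.

{A, B, D, E, F, G}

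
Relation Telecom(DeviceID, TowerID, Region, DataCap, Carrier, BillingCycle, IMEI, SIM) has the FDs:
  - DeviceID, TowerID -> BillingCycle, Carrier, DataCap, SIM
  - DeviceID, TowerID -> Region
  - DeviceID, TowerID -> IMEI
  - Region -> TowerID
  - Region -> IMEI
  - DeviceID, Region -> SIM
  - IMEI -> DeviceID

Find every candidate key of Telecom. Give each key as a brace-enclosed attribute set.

Closure of {Region} is {BillingCycle, Carrier, DataCap, DeviceID, IMEI, Region, SIM, TowerID}, the whole schema; {Region} is a candidate key.
Closure of {DeviceID, TowerID} is {BillingCycle, Carrier, DataCap, DeviceID, IMEI, Region, SIM, TowerID}, the whole schema; {DeviceID, TowerID} is a candidate key.
Closure of {IMEI, TowerID} is {BillingCycle, Carrier, DataCap, DeviceID, IMEI, Region, SIM, TowerID}, the whole schema; {IMEI, TowerID} is a candidate key.
No proper subset of any of these is a key, and no other minimal superkey exists.

{DeviceID, TowerID}, {IMEI, TowerID}, {Region}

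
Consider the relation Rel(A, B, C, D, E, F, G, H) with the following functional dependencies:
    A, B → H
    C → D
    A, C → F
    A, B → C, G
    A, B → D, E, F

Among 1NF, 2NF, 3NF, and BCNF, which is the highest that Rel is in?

Candidate key: {A, B}. Prime attributes: {A, B}.
C → D breaks BCNF: {C}⁺ = {C, D}, so {C} is not a superkey.
C → D has non-prime {D} on the right and a non-superkey on the left, so 3NF fails.
No proper subset of a key has a non-prime attribute in its closure, so there is no partial dependency; 2NF holds.

2NF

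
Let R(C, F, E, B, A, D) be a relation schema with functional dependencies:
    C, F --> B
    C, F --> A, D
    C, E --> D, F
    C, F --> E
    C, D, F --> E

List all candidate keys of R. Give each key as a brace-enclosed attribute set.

{C, E}, {C, F}

No FD produces {C}, so it must be in every candidate key.
{C, E}⁺ = {A, B, C, D, E, F} — all of the relation — so {C, E} is a candidate key.
{C, F}⁺ = {A, B, C, D, E, F} — all of the relation — so {C, F} is a candidate key.
Any other superkey properly contains one of these, so there are no further candidate keys.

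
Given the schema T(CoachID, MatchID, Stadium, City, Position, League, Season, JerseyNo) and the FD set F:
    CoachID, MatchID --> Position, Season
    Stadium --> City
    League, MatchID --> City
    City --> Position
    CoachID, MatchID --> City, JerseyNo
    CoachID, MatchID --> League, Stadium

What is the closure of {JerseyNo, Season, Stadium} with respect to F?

Start with {JerseyNo, Season, Stadium}.
Stadium --> City applies; add {City} → now {City, JerseyNo, Season, Stadium}.
City --> Position applies; add {Position} → now {City, JerseyNo, Position, Season, Stadium}.
No further FD applies.

{City, JerseyNo, Position, Season, Stadium}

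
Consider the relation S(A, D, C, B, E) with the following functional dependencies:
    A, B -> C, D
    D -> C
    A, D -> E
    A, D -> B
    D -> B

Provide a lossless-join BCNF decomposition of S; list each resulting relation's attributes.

Candidate keys of the original relation: {A, B}, {A, D}.
Within {A, B, C, D, E}: {D}⁺ ∩ {A, B, C, D, E} = {B, C, D}, not the whole set, so D -> B, C violates BCNF; decompose into {B, C, D} and {A, D, E}.
{B, C, D} is in BCNF.
{A, D, E} is in BCNF.

{A, D, E}; {B, C, D}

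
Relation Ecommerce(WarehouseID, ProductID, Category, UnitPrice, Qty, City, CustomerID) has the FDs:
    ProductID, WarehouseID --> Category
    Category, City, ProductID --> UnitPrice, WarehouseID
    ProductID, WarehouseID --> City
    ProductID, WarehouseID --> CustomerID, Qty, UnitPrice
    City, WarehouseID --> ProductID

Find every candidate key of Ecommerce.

{Category, City, ProductID}, {City, WarehouseID}, {ProductID, WarehouseID}

{City, WarehouseID} is a candidate key since {City, WarehouseID}⁺ = {Category, City, CustomerID, ProductID, Qty, UnitPrice, WarehouseID} covers every attribute.
{ProductID, WarehouseID} is a candidate key since {ProductID, WarehouseID}⁺ = {Category, City, CustomerID, ProductID, Qty, UnitPrice, WarehouseID} covers every attribute.
{Category, City, ProductID} is a candidate key since {Category, City, ProductID}⁺ = {Category, City, CustomerID, ProductID, Qty, UnitPrice, WarehouseID} covers every attribute.
Any other superkey properly contains one of these, so there are no further candidate keys.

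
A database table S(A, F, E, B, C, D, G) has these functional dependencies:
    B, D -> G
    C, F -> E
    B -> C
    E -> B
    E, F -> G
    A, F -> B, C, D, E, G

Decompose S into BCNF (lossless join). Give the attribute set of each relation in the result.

Candidate key of the original relation: {A, F}.
{A, B, C, D, E, F, G}: {B, D} determines {B, C, D, G} here but is not a superkey — split on B, D -> C, G, giving {B, C, D, G} and {A, B, D, E, F}.
{B, C, D, G}: {B} determines {B, C} here but is not a superkey — split on B -> C, giving {B, C} and {B, D, G}.
{B, C} is in BCNF.
{B, D, G} is in BCNF.
{A, B, D, E, F}: {E} determines {B, E} here but is not a superkey — split on E -> B, giving {B, E} and {A, D, E, F}.
{B, E} is in BCNF.
{A, D, E, F} is in BCNF.

{A, D, E, F}; {B, C}; {B, D, G}; {B, E}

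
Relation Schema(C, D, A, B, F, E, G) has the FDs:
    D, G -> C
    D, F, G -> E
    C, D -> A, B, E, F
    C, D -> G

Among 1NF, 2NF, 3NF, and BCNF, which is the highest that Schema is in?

Candidate keys: {C, D}, {D, G}. Prime attributes: {C, D, G}.
Every FD has a superkey on the left, so the relation is in BCNF.

BCNF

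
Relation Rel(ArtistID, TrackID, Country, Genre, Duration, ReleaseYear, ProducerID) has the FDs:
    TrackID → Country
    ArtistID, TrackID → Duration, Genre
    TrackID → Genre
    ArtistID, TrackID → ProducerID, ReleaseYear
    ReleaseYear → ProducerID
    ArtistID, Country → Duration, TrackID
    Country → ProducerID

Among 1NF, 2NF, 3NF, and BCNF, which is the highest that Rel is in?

Candidate keys: {ArtistID, Country}, {ArtistID, TrackID}. Prime attributes: {ArtistID, Country, TrackID}.
TrackID → Country: {TrackID}⁺ = {Country, Genre, ProducerID, TrackID}, which is not all of the attributes, so the left side is not a superkey — BCNF is violated.
TrackID → Genre determines the non-prime attribute {Genre} from a non-superkey — 3NF is violated.
The proper key subset {Country} of {ArtistID, Country} determines non-prime {ProducerID}, so the relation is not even in 2NF.

1NF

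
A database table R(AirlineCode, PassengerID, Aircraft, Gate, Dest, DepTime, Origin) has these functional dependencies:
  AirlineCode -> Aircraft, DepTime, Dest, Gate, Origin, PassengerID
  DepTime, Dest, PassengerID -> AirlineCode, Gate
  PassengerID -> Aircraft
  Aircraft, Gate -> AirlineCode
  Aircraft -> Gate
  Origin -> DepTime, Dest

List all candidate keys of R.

{Aircraft} is a candidate key since {Aircraft}⁺ = {Aircraft, AirlineCode, DepTime, Dest, Gate, Origin, PassengerID} covers every attribute.
{AirlineCode} is a candidate key since {AirlineCode}⁺ = {Aircraft, AirlineCode, DepTime, Dest, Gate, Origin, PassengerID} covers every attribute.
{PassengerID} is a candidate key since {PassengerID}⁺ = {Aircraft, AirlineCode, DepTime, Dest, Gate, Origin, PassengerID} covers every attribute.
These are minimal and exhaustive — every other superkey contains one of them.

{Aircraft}, {AirlineCode}, {PassengerID}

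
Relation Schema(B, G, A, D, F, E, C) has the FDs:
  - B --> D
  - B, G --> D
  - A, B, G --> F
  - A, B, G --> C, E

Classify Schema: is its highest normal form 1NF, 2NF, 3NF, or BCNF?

Candidate key: {A, B, G}. Prime attributes: {A, B, G}.
B --> D breaks BCNF: {B}⁺ = {B, D}, so {B} is not a superkey.
Because {D} is non-prime and the left side of B --> D is not a superkey, the relation is not in 3NF.
{B} is a proper subset of the key {A, B, G}, and {B}⁺ contains the non-prime attribute {D} — a partial dependency, so 2NF is violated.

1NF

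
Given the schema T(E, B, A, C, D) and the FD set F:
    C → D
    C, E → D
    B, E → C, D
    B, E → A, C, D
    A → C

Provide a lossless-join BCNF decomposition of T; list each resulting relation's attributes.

Candidate key of the original relation: {B, E}.
Within {A, B, C, D, E}: {C}⁺ ∩ {A, B, C, D, E} = {C, D}, not the whole set, so C → D violates BCNF; decompose into {C, D} and {A, B, C, E}.
{C, D}: every determinant is a superkey — BCNF.
Within {A, B, C, E}: {A}⁺ ∩ {A, B, C, E} = {A, C}, not the whole set, so A → C violates BCNF; decompose into {A, C} and {A, B, E}.
{A, C}: every determinant is a superkey — BCNF.
{A, B, E}: every determinant is a superkey — BCNF.

{A, B, E}; {A, C}; {C, D}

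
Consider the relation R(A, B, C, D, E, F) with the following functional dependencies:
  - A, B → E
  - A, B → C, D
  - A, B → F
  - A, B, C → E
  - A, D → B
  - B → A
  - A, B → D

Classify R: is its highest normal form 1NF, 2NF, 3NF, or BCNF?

BCNF

Candidate keys: {A, D}, {B}. Prime attributes: {A, B, D}.
Each dependency's left side is a superkey — BCNF holds.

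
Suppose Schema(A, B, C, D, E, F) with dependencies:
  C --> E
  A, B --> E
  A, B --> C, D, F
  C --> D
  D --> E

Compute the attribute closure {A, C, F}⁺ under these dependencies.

Start with {A, C, F}.
C --> E applies; add {E} → now {A, C, E, F}.
C --> D applies; add {D} → now {A, C, D, E, F}.
No further FD applies.

{A, C, D, E, F}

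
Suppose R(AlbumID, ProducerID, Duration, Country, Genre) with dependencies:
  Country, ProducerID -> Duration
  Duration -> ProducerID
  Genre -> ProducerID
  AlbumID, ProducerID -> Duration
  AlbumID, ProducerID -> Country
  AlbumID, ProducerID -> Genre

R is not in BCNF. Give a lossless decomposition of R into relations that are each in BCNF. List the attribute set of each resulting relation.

Candidate keys of the original relation: {AlbumID, Duration}, {AlbumID, Genre}, {AlbumID, ProducerID}.
Within {AlbumID, Country, Duration, Genre, ProducerID}: {Country, ProducerID}⁺ ∩ {AlbumID, Country, Duration, Genre, ProducerID} = {Country, Duration, ProducerID}, not the whole set, so Country, ProducerID -> Duration violates BCNF; decompose into {Country, Duration, ProducerID} and {AlbumID, Country, Genre, ProducerID}.
Within {Country, Duration, ProducerID}: {Duration}⁺ ∩ {Country, Duration, ProducerID} = {Duration, ProducerID}, not the whole set, so Duration -> ProducerID violates BCNF; decompose into {Duration, ProducerID} and {Country, Duration}.
{Duration, ProducerID} is in BCNF.
{Country, Duration} is in BCNF.
Within {AlbumID, Country, Genre, ProducerID}: {Genre}⁺ ∩ {AlbumID, Country, Genre, ProducerID} = {Genre, ProducerID}, not the whole set, so Genre -> ProducerID violates BCNF; decompose into {Genre, ProducerID} and {AlbumID, Country, Genre}.
{Genre, ProducerID} is in BCNF.
{AlbumID, Country, Genre} is in BCNF.

{AlbumID, Country, Genre}; {Country, Duration}; {Duration, ProducerID}; {Genre, ProducerID}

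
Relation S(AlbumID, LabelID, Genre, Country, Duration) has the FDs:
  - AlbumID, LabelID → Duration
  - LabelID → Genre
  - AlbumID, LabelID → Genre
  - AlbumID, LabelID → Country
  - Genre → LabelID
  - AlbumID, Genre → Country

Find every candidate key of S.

No FD produces {AlbumID}, so it must be in every candidate key.
{AlbumID, Genre}⁺ = {AlbumID, Country, Duration, Genre, LabelID}, which is every attribute, so {AlbumID, Genre} is a candidate key.
{AlbumID, LabelID}⁺ = {AlbumID, Country, Duration, Genre, LabelID}, which is every attribute, so {AlbumID, LabelID} is a candidate key.
Any other superkey properly contains one of these, so there are no further candidate keys.

{AlbumID, Genre}, {AlbumID, LabelID}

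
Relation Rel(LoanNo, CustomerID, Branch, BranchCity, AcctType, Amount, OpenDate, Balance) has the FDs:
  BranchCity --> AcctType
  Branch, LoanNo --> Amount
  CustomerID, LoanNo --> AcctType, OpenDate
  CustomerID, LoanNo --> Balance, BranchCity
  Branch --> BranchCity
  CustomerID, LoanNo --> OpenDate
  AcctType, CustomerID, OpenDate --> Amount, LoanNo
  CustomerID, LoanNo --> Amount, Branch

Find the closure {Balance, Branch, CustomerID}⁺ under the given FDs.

{AcctType, Balance, Branch, BranchCity, CustomerID}

Start with {Balance, Branch, CustomerID}.
Branch --> BranchCity applies; add {BranchCity} → now {Balance, Branch, BranchCity, CustomerID}.
BranchCity --> AcctType applies; add {AcctType} → now {AcctType, Balance, Branch, BranchCity, CustomerID}.
No further FD applies.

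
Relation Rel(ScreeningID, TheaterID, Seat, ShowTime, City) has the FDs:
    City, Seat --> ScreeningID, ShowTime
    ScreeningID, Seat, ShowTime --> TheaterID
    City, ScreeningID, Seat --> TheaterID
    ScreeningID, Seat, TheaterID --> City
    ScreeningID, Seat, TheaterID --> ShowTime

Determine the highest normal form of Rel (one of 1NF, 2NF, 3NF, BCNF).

BCNF

Candidate keys: {City, Seat}, {ScreeningID, Seat, ShowTime}, {ScreeningID, Seat, TheaterID}. Prime attributes: {City, ScreeningID, Seat, ShowTime, TheaterID}.
Each dependency's left side is a superkey — BCNF holds.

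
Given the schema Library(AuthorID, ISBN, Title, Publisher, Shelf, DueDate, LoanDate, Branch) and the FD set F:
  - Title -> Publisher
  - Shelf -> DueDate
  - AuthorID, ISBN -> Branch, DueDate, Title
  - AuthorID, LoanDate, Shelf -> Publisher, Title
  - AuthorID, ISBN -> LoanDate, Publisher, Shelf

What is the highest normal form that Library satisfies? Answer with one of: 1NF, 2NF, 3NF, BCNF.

Candidate key: {AuthorID, ISBN}. Prime attributes: {AuthorID, ISBN}.
Title -> Publisher: {Title}⁺ = {Publisher, Title}, which is not all of the attributes, so the left side is not a superkey — BCNF is violated.
Because {Publisher} is non-prime and the left side of Title -> Publisher is not a superkey, the relation is not in 3NF.
No proper subset of a key has a non-prime attribute in its closure, so there is no partial dependency; 2NF holds.

2NF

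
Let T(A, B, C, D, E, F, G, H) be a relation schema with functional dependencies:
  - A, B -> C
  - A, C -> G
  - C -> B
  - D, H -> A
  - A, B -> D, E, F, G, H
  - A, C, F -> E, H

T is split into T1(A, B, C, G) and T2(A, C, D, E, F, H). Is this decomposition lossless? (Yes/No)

Common attributes: {A, C}; their closure is {A, B, C, D, E, F, G, H}.
Since T1 ⊆ {A, B, C, D, E, F, G, H}, the intersection is a superkey of T1; the decomposition is lossless.

Yes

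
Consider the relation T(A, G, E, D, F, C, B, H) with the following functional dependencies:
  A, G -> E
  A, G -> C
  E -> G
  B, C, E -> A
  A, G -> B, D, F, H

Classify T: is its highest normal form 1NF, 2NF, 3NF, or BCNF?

Candidate keys: {A, E}, {A, G}, {B, C, E}. Prime attributes: {A, B, C, E, G}.
E -> G: {E}⁺ = {E, G}, which is not all of the attributes, so the left side is not a superkey — BCNF is violated.
Its right-hand attributes {G} are all prime, as are those of every other non-superkey FD — the relation is in 3NF.

3NF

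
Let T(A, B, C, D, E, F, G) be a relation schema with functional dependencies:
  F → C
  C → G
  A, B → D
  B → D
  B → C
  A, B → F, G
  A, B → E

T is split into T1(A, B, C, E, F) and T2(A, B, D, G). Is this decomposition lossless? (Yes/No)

Yes

Common attributes: {A, B}; their closure is {A, B, C, D, E, F, G}.
Since T1 ⊆ {A, B, C, D, E, F, G}, the intersection is a superkey of T1; the decomposition is lossless.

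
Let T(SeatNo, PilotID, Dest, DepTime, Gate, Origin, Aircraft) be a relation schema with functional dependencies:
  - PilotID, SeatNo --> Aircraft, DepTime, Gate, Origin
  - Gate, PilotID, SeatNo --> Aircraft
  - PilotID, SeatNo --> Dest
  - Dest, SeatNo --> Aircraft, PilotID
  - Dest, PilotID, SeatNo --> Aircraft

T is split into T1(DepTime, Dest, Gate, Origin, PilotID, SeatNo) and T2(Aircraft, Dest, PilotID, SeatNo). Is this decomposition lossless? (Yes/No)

The shared attributes are {Dest, PilotID, SeatNo} and {Dest, PilotID, SeatNo}⁺ = {Aircraft, DepTime, Dest, Gate, Origin, PilotID, SeatNo}.
Since T1 ⊆ {Aircraft, DepTime, Dest, Gate, Origin, PilotID, SeatNo}, the intersection is a superkey of T1; the decomposition is lossless.

Yes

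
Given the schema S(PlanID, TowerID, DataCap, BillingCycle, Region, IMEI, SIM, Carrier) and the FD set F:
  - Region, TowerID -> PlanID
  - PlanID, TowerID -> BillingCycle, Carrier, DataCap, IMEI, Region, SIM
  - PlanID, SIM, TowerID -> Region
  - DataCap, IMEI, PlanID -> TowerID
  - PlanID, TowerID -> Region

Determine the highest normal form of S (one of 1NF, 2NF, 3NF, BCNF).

BCNF

Candidate keys: {DataCap, IMEI, PlanID}, {PlanID, TowerID}, {Region, TowerID}. Prime attributes: {DataCap, IMEI, PlanID, Region, TowerID}.
The left-hand side of every FD is a superkey, so BCNF is satisfied.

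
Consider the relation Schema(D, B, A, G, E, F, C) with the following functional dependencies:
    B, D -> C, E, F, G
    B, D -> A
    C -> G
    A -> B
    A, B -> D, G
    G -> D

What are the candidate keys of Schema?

{A}⁺ = {A, B, C, D, E, F, G}, which is every attribute, so {A} is a candidate key.
{B, C}⁺ = {A, B, C, D, E, F, G}, which is every attribute, so {B, C} is a candidate key.
{B, D}⁺ = {A, B, C, D, E, F, G}, which is every attribute, so {B, D} is a candidate key.
{B, G}⁺ = {A, B, C, D, E, F, G}, which is every attribute, so {B, G} is a candidate key.
No proper subset of any of these is a key, and no other minimal superkey exists.

{A}, {B, C}, {B, D}, {B, G}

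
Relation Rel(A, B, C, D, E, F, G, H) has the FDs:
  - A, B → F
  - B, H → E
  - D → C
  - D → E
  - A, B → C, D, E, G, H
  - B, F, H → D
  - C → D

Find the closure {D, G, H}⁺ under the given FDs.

{C, D, E, G, H}

Start with {D, G, H}.
D → C applies; add {C} → now {C, D, G, H}.
D → E applies; add {E} → now {C, D, E, G, H}.
No further FD applies.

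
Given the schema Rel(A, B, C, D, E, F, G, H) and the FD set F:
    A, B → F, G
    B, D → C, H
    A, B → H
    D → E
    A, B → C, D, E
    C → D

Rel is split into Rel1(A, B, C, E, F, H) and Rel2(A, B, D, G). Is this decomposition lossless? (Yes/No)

Common attributes: {A, B}; their closure is {A, B, C, D, E, F, G, H}.
Rel1 is contained in that closure, so Rel1 ∩ Rel2 → Rel1 holds and the join is lossless.

Yes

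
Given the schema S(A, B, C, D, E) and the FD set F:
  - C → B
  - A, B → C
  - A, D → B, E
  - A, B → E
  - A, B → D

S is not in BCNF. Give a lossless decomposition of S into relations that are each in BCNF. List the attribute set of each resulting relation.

Candidate keys of the original relation: {A, B}, {A, C}, {A, D}.
{A, B, C, D, E}: {C} determines {B, C} here but is not a superkey — split on C → B, giving {B, C} and {A, C, D, E}.
{B, C}: every determinant is a superkey — BCNF.
{A, C, D, E}: every determinant is a superkey — BCNF.

{A, C, D, E}; {B, C}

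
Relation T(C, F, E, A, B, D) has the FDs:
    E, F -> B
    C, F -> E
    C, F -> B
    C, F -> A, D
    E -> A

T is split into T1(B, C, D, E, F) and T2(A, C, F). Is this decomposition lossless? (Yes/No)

The shared attributes are {C, F} and {C, F}⁺ = {A, B, C, D, E, F}.
Since T1 ⊆ {A, B, C, D, E, F}, the intersection is a superkey of T1; the decomposition is lossless.

Yes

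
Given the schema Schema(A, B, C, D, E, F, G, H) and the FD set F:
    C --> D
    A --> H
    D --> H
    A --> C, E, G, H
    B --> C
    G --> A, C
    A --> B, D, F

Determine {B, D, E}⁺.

Start with {B, D, E}.
D --> H applies; add {H} → now {B, D, E, H}.
B --> C applies; add {C} → now {B, C, D, E, H}.
No further FD applies.

{B, C, D, E, H}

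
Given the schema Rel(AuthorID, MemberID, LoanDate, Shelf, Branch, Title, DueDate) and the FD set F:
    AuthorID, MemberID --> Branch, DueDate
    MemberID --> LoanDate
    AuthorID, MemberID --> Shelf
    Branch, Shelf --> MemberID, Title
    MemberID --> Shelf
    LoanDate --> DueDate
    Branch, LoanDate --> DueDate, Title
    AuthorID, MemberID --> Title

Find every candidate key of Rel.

{AuthorID, Branch, Shelf}, {AuthorID, MemberID}

No FD produces {AuthorID}, so it must be in every candidate key.
{AuthorID, MemberID}⁺ = {AuthorID, Branch, DueDate, LoanDate, MemberID, Shelf, Title} — all of the relation — so {AuthorID, MemberID} is a candidate key.
{AuthorID, Branch, Shelf}⁺ = {AuthorID, Branch, DueDate, LoanDate, MemberID, Shelf, Title} — all of the relation — so {AuthorID, Branch, Shelf} is a candidate key.
Any other superkey properly contains one of these, so there are no further candidate keys.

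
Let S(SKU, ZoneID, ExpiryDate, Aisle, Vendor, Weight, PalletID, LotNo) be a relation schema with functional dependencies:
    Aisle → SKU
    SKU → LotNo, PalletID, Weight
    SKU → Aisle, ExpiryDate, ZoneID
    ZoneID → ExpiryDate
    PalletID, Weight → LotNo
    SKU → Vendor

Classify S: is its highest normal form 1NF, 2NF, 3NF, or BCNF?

Candidate keys: {Aisle}, {SKU}. Prime attributes: {Aisle, SKU}.
ZoneID → ExpiryDate: {ZoneID}⁺ = {ExpiryDate, ZoneID}, which is not all of the attributes, so the left side is not a superkey — BCNF is violated.
ZoneID → ExpiryDate determines the non-prime attribute {ExpiryDate} from a non-superkey — 3NF is violated.
Every candidate key is a single attribute, so no partial dependency is possible; 2NF holds.

2NF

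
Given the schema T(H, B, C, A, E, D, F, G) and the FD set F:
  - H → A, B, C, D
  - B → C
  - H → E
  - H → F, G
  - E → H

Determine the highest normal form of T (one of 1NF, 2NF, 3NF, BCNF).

Candidate keys: {E}, {H}. Prime attributes: {E, H}.
B → C breaks BCNF: {B}⁺ = {B, C}, so {B} is not a superkey.
Because {C} is non-prime and the left side of B → C is not a superkey, the relation is not in 3NF.
With only single-attribute keys there can be no partial dependency, so 2NF holds.

2NF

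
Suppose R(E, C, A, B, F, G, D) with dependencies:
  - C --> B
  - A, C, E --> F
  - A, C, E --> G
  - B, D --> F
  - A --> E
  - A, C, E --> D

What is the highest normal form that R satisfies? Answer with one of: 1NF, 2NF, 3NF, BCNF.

Candidate key: {A, C}. Prime attributes: {A, C}.
C --> B: {C}⁺ = {B, C}, which is not all of the attributes, so the left side is not a superkey — BCNF is violated.
C --> B determines the non-prime attribute {B} from a non-superkey — 3NF is violated.
{A} is a proper subset of the key {A, C}, and {A}⁺ contains the non-prime attribute {E} — a partial dependency, so 2NF is violated.

1NF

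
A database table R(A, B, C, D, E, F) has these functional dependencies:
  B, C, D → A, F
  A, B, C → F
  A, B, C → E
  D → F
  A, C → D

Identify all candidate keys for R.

Attributes never on any right-hand side: {B, C} — every candidate key must contain all of them.
{A, B, C} is a candidate key since {A, B, C}⁺ = {A, B, C, D, E, F} covers every attribute.
{B, C, D} is a candidate key since {B, C, D}⁺ = {A, B, C, D, E, F} covers every attribute.
Any other superkey properly contains one of these, so there are no further candidate keys.

{A, B, C}, {B, C, D}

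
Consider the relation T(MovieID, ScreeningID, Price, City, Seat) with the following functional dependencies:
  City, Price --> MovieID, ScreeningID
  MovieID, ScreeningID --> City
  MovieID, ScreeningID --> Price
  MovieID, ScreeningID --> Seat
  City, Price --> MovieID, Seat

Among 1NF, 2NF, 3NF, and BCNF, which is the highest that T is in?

Candidate keys: {City, Price}, {MovieID, ScreeningID}. Prime attributes: {City, MovieID, Price, ScreeningID}.
Each dependency's left side is a superkey — BCNF holds.

BCNF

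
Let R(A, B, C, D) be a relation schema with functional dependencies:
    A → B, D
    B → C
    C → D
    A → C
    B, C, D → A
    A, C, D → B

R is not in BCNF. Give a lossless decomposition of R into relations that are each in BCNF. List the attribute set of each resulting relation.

Candidate keys of the original relation: {A}, {B}.
{A, B, C, D}: {C} determines {C, D} here but is not a superkey — split on C → D, giving {C, D} and {A, B, C}.
{C, D} has no BCNF violation.
{A, B, C} has no BCNF violation.

{A, B, C}; {C, D}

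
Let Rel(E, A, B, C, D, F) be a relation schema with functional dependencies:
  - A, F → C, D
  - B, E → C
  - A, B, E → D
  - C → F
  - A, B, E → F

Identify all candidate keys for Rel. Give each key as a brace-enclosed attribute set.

{A, B, E}

{A, B, E} never appear on the right of any FD, so every key must include all of them.
Closure of {A, B, E} is {A, B, C, D, E, F}, the whole schema; {A, B, E} is a candidate key.
No smaller or unrelated set reaches every attribute, so there are no other keys.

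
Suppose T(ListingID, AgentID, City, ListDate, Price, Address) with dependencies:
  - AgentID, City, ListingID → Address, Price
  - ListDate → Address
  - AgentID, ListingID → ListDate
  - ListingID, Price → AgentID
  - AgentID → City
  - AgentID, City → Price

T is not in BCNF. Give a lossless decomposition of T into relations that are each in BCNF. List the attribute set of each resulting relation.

{Address, ListDate}; {AgentID, City, Price}; {AgentID, ListDate, ListingID}

Candidate keys of the original relation: {AgentID, ListingID}, {ListingID, Price}.
In {Address, AgentID, City, ListDate, ListingID, Price}, {ListDate} is not a superkey ({ListDate}⁺ restricted to this set is {Address, ListDate}), so split on ListDate → Address into {Address, ListDate} and {AgentID, City, ListDate, ListingID, Price}.
{Address, ListDate} has no BCNF violation.
In {AgentID, City, ListDate, ListingID, Price}, {AgentID} is not a superkey ({AgentID}⁺ restricted to this set is {AgentID, City, Price}), so split on AgentID → City, Price into {AgentID, City, Price} and {AgentID, ListDate, ListingID}.
{AgentID, City, Price} has no BCNF violation.
{AgentID, ListDate, ListingID} has no BCNF violation.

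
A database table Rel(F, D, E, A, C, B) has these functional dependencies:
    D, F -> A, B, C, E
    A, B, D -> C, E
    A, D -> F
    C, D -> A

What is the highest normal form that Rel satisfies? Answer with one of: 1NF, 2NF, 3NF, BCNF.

Candidate keys: {A, D}, {C, D}, {D, F}. Prime attributes: {A, C, D, F}.
Each dependency's left side is a superkey — BCNF holds.

BCNF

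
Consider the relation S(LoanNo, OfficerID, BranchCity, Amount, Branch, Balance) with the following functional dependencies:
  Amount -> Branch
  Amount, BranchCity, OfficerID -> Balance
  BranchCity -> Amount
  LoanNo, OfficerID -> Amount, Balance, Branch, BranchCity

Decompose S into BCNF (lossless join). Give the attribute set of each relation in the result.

{Amount, Branch}; {Amount, BranchCity}; {Balance, BranchCity, OfficerID}; {BranchCity, LoanNo, OfficerID}

Candidate key of the original relation: {LoanNo, OfficerID}.
In {Amount, Balance, Branch, BranchCity, LoanNo, OfficerID}, {Amount} is not a superkey ({Amount}⁺ restricted to this set is {Amount, Branch}), so split on Amount -> Branch into {Amount, Branch} and {Amount, Balance, BranchCity, LoanNo, OfficerID}.
{Amount, Branch} is in BCNF.
In {Amount, Balance, BranchCity, LoanNo, OfficerID}, {Amount, BranchCity, OfficerID} is not a superkey ({Amount, BranchCity, OfficerID}⁺ restricted to this set is {Amount, Balance, BranchCity, OfficerID}), so split on Amount, BranchCity, OfficerID -> Balance into {Amount, Balance, BranchCity, OfficerID} and {Amount, BranchCity, LoanNo, OfficerID}.
In {Amount, Balance, BranchCity, OfficerID}, {BranchCity} is not a superkey ({BranchCity}⁺ restricted to this set is {Amount, BranchCity}), so split on BranchCity -> Amount into {Amount, BranchCity} and {Balance, BranchCity, OfficerID}.
{Amount, BranchCity} is in BCNF.
{Balance, BranchCity, OfficerID} is in BCNF.
In {Amount, BranchCity, LoanNo, OfficerID}, {BranchCity} is not a superkey ({BranchCity}⁺ restricted to this set is {Amount, BranchCity}), so split on BranchCity -> Amount into {Amount, BranchCity} and {BranchCity, LoanNo, OfficerID}.
{Amount, BranchCity} is in BCNF.
{BranchCity, LoanNo, OfficerID} is in BCNF.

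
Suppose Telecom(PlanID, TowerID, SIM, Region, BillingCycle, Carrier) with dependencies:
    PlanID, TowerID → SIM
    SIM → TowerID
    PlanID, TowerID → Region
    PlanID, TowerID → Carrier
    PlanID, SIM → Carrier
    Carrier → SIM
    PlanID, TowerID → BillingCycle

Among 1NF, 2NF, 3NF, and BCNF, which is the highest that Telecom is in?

Candidate keys: {Carrier, PlanID}, {PlanID, SIM}, {PlanID, TowerID}. Prime attributes: {Carrier, PlanID, SIM, TowerID}.
SIM → TowerID breaks BCNF: {SIM}⁺ = {SIM, TowerID}, so {SIM} is not a superkey.
Since {TowerID} ⊆ prime attributes and every other non-superkey FD also has a prime right side, the schema is in 3NF.

3NF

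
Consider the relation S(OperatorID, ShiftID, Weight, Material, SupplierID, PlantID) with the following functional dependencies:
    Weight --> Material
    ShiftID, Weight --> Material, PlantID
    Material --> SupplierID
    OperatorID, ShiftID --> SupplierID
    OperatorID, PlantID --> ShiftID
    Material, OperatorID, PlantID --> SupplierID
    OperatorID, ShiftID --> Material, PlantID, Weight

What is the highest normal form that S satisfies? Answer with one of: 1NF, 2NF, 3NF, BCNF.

Candidate keys: {OperatorID, PlantID}, {OperatorID, ShiftID}. Prime attributes: {OperatorID, PlantID, ShiftID}.
Weight --> Material: {Weight}⁺ = {Material, SupplierID, Weight}, which is not all of the attributes, so the left side is not a superkey — BCNF is violated.
Weight --> Material determines the non-prime attribute {Material} from a non-superkey — 3NF is violated.
Checking every proper subset of each key, none determines a non-prime attribute — 2NF is satisfied.

2NF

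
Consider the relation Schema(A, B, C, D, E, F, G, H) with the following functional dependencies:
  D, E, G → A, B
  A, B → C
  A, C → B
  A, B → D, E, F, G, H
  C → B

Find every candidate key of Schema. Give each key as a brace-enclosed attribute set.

{A, B}, {A, C}, {D, E, G}

{A, B}⁺ = {A, B, C, D, E, F, G, H}, which is every attribute, so {A, B} is a candidate key.
{A, C}⁺ = {A, B, C, D, E, F, G, H}, which is every attribute, so {A, C} is a candidate key.
{D, E, G}⁺ = {A, B, C, D, E, F, G, H}, which is every attribute, so {D, E, G} is a candidate key.
These are minimal and exhaustive — every other superkey contains one of them.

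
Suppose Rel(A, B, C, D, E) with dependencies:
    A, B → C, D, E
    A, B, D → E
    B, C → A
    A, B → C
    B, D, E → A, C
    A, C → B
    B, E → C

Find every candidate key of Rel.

{A, B}, {A, C}, {B, C}, {B, E}

{A, B} is a candidate key since {A, B}⁺ = {A, B, C, D, E} covers every attribute.
{A, C} is a candidate key since {A, C}⁺ = {A, B, C, D, E} covers every attribute.
{B, C} is a candidate key since {B, C}⁺ = {A, B, C, D, E} covers every attribute.
{B, E} is a candidate key since {B, E}⁺ = {A, B, C, D, E} covers every attribute.
Any other superkey properly contains one of these, so there are no further candidate keys.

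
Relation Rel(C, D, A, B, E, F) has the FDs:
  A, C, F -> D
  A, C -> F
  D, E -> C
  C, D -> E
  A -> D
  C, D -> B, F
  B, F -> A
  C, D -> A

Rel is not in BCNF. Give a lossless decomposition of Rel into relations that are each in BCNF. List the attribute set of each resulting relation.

{A, B, F}; {A, D}; {B, C, E, F}

Candidate keys of the original relation: {A, C}, {A, E}, {B, C, F}, {B, E, F}, {C, D}, {D, E}.
{A, B, C, D, E, F}: {A} determines {A, D} here but is not a superkey — split on A -> D, giving {A, D} and {A, B, C, E, F}.
{A, D} has no BCNF violation.
{A, B, C, E, F}: {B, F} determines {A, B, F} here but is not a superkey — split on B, F -> A, giving {A, B, F} and {B, C, E, F}.
{A, B, F} has no BCNF violation.
{B, C, E, F} has no BCNF violation.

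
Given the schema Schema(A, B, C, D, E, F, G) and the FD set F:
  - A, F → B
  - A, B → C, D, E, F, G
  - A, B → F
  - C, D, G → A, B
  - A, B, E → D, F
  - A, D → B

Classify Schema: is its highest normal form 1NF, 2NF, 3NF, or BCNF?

BCNF

Candidate keys: {A, B}, {A, D}, {A, F}, {C, D, G}. Prime attributes: {A, B, C, D, F, G}.
Every FD has a superkey on the left, so the relation is in BCNF.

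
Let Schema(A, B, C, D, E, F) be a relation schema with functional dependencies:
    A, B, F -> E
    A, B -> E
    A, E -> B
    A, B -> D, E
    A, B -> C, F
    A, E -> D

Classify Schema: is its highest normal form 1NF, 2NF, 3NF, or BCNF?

BCNF

Candidate keys: {A, B}, {A, E}. Prime attributes: {A, B, E}.
The left-hand side of every FD is a superkey, so BCNF is satisfied.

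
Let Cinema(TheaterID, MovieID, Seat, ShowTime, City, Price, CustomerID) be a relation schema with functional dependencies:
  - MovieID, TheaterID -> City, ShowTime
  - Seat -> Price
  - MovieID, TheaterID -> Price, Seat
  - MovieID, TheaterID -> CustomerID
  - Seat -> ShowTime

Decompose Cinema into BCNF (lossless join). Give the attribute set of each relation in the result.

Candidate key of the original relation: {MovieID, TheaterID}.
In {City, CustomerID, MovieID, Price, Seat, ShowTime, TheaterID}, {Seat} is not a superkey ({Seat}⁺ restricted to this set is {Price, Seat, ShowTime}), so split on Seat -> Price, ShowTime into {Price, Seat, ShowTime} and {City, CustomerID, MovieID, Seat, TheaterID}.
{Price, Seat, ShowTime} has no BCNF violation.
{City, CustomerID, MovieID, Seat, TheaterID} has no BCNF violation.

{City, CustomerID, MovieID, Seat, TheaterID}; {Price, Seat, ShowTime}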